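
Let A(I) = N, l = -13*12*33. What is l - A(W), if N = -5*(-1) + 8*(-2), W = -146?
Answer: -5137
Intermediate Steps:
l = -5148 (l = -156*33 = -5148)
N = -11 (N = 5 - 16 = -11)
A(I) = -11
l - A(W) = -5148 - 1*(-11) = -5148 + 11 = -5137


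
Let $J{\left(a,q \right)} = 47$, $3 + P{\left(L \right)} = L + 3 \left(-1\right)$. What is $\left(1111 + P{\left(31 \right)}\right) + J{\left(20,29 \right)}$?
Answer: $1183$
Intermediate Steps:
$P{\left(L \right)} = -6 + L$ ($P{\left(L \right)} = -3 + \left(L + 3 \left(-1\right)\right) = -3 + \left(L - 3\right) = -3 + \left(-3 + L\right) = -6 + L$)
$\left(1111 + P{\left(31 \right)}\right) + J{\left(20,29 \right)} = \left(1111 + \left(-6 + 31\right)\right) + 47 = \left(1111 + 25\right) + 47 = 1136 + 47 = 1183$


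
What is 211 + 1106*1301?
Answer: 1439117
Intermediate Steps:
211 + 1106*1301 = 211 + 1438906 = 1439117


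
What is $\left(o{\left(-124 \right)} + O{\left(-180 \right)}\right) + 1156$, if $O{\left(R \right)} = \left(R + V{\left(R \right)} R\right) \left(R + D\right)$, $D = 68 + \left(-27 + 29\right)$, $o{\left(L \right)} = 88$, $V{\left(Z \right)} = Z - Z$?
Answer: $21044$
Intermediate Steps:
$V{\left(Z \right)} = 0$
$D = 70$ ($D = 68 + 2 = 70$)
$O{\left(R \right)} = R \left(70 + R\right)$ ($O{\left(R \right)} = \left(R + 0 R\right) \left(R + 70\right) = \left(R + 0\right) \left(70 + R\right) = R \left(70 + R\right)$)
$\left(o{\left(-124 \right)} + O{\left(-180 \right)}\right) + 1156 = \left(88 - 180 \left(70 - 180\right)\right) + 1156 = \left(88 - -19800\right) + 1156 = \left(88 + 19800\right) + 1156 = 19888 + 1156 = 21044$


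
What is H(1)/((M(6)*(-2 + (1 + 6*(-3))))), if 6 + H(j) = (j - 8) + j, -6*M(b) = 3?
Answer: -24/19 ≈ -1.2632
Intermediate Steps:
M(b) = -1/2 (M(b) = -1/6*3 = -1/2)
H(j) = -14 + 2*j (H(j) = -6 + ((j - 8) + j) = -6 + ((-8 + j) + j) = -6 + (-8 + 2*j) = -14 + 2*j)
H(1)/((M(6)*(-2 + (1 + 6*(-3))))) = (-14 + 2*1)/((-(-2 + (1 + 6*(-3)))/2)) = (-14 + 2)/((-(-2 + (1 - 18))/2)) = -12*(-2/(-2 - 17)) = -12/((-1/2*(-19))) = -12/19/2 = -12*2/19 = -24/19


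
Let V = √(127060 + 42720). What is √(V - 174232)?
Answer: √(-174232 + 2*√42445) ≈ 416.92*I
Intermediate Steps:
V = 2*√42445 (V = √169780 = 2*√42445 ≈ 412.04)
√(V - 174232) = √(2*√42445 - 174232) = √(-174232 + 2*√42445)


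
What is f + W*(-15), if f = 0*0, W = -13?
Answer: 195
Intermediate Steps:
f = 0
f + W*(-15) = 0 - 13*(-15) = 0 + 195 = 195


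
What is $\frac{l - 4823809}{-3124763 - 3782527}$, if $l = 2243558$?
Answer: $\frac{2580251}{6907290} \approx 0.37355$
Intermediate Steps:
$\frac{l - 4823809}{-3124763 - 3782527} = \frac{2243558 - 4823809}{-3124763 - 3782527} = - \frac{2580251}{-6907290} = \left(-2580251\right) \left(- \frac{1}{6907290}\right) = \frac{2580251}{6907290}$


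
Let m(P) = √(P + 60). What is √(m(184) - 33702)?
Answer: √(-33702 + 2*√61) ≈ 183.54*I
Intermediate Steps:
m(P) = √(60 + P)
√(m(184) - 33702) = √(√(60 + 184) - 33702) = √(√244 - 33702) = √(2*√61 - 33702) = √(-33702 + 2*√61)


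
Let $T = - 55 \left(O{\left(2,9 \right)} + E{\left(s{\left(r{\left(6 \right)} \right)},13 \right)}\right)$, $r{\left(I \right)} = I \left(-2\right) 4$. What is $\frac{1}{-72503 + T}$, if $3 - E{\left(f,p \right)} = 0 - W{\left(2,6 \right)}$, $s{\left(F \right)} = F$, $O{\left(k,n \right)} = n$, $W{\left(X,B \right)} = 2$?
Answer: $- \frac{1}{73273} \approx -1.3648 \cdot 10^{-5}$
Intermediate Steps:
$r{\left(I \right)} = - 8 I$ ($r{\left(I \right)} = - 2 I 4 = - 8 I$)
$E{\left(f,p \right)} = 5$ ($E{\left(f,p \right)} = 3 - \left(0 - 2\right) = 3 - -2 = 3 + 2 = 5$)
$T = -770$ ($T = - 55 \left(9 + 5\right) = \left(-55\right) 14 = -770$)
$\frac{1}{-72503 + T} = \frac{1}{-72503 - 770} = \frac{1}{-73273} = - \frac{1}{73273}$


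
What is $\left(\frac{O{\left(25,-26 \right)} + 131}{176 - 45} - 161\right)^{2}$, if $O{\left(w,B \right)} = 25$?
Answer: $\frac{438274225}{17161} \approx 25539.0$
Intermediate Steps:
$\left(\frac{O{\left(25,-26 \right)} + 131}{176 - 45} - 161\right)^{2} = \left(\frac{25 + 131}{176 - 45} - 161\right)^{2} = \left(\frac{156}{131} - 161\right)^{2} = \left(- \frac{20935}{131}\right)^{2} = \frac{438274225}{17161}$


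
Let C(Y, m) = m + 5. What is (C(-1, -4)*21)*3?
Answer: 63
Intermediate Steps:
C(Y, m) = 5 + m
(C(-1, -4)*21)*3 = ((5 - 4)*21)*3 = (1*21)*3 = 21*3 = 63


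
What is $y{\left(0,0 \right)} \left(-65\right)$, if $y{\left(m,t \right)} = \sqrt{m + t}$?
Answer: $0$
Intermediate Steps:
$y{\left(0,0 \right)} \left(-65\right) = \sqrt{0 + 0} \left(-65\right) = \sqrt{0} \left(-65\right) = 0 \left(-65\right) = 0$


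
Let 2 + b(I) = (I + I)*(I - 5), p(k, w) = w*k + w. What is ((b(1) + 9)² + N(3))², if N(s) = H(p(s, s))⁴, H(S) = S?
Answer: 430023169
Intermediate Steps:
p(k, w) = w + k*w (p(k, w) = k*w + w = w + k*w)
b(I) = -2 + 2*I*(-5 + I) (b(I) = -2 + (I + I)*(I - 5) = -2 + (2*I)*(-5 + I) = -2 + 2*I*(-5 + I))
N(s) = s⁴*(1 + s)⁴ (N(s) = (s*(1 + s))⁴ = s⁴*(1 + s)⁴)
((b(1) + 9)² + N(3))² = (((-2 - 10*1 + 2*1²) + 9)² + 3⁴*(1 + 3)⁴)² = (((-2 - 10 + 2*1) + 9)² + 81*4⁴)² = (((-2 - 10 + 2) + 9)² + 81*256)² = ((-10 + 9)² + 20736)² = ((-1)² + 20736)² = (1 + 20736)² = 20737² = 430023169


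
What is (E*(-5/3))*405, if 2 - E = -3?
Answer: -3375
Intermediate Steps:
E = 5 (E = 2 - 1*(-3) = 2 + 3 = 5)
(E*(-5/3))*405 = (5*(-5/3))*405 = -25/3*405 = -3375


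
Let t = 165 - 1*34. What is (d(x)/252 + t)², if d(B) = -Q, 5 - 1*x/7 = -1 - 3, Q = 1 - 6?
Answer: 1090122289/63504 ≈ 17166.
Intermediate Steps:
t = 131 (t = 165 - 34 = 131)
Q = -5
x = 63 (x = 35 - 7*(-1 - 3) = 35 - 7*(-4) = 35 + 28 = 63)
d(B) = 5 (d(B) = -1*(-5) = 5)
(d(x)/252 + t)² = (5/252 + 131)² = (33017/252)² = 1090122289/63504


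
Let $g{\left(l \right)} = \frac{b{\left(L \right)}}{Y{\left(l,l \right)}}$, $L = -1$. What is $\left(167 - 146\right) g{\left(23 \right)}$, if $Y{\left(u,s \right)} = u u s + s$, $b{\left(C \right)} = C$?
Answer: $- \frac{21}{12190} \approx -0.0017227$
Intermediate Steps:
$Y{\left(u,s \right)} = s + s u^{2}$ ($Y{\left(u,s \right)} = u^{2} s + s = s u^{2} + s = s + s u^{2}$)
$g{\left(l \right)} = - \frac{1}{l \left(1 + l^{2}\right)}$
$\left(167 - 146\right) g{\left(23 \right)} = \left(167 - 146\right) \left(- \frac{1}{23 + 23^{3}}\right) = 21 \left(- \frac{1}{23 + 12167}\right) = 21 \left(- \frac{1}{12190}\right) = - \frac{21}{12190}$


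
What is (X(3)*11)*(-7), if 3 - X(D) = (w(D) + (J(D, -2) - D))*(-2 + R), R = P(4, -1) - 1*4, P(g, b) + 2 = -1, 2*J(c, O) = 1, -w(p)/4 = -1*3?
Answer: -13629/2 ≈ -6814.5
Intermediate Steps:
w(p) = 12 (w(p) = -(-4)*3 = -4*(-3) = 12)
J(c, O) = ½ (J(c, O) = (½)*1 = ½)
P(g, b) = -3 (P(g, b) = -2 - 1 = -3)
R = -7 (R = -3 - 1*4 = -3 - 4 = -7)
X(D) = 231/2 - 9*D (X(D) = 3 - (12 + (½ - D))*(-2 - 7) = 3 - (25/2 - D)*(-9) = 3 - (-225/2 + 9*D) = 3 + (225/2 - 9*D) = 231/2 - 9*D)
(X(3)*11)*(-7) = ((231/2 - 9*3)*11)*(-7) = ((231/2 - 27)*11)*(-7) = ((177/2)*11)*(-7) = (1947/2)*(-7) = -13629/2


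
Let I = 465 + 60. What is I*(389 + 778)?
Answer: 612675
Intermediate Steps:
I = 525
I*(389 + 778) = 525*(389 + 778) = 525*1167 = 612675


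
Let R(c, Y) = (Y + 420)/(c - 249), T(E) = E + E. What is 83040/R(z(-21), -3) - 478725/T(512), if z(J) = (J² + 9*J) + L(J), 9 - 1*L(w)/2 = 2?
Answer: 415310665/142336 ≈ 2917.8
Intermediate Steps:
L(w) = 14 (L(w) = 18 - 2*2 = 18 - 4 = 14)
T(E) = 2*E
z(J) = 14 + J² + 9*J (z(J) = (J² + 9*J) + 14 = 14 + J² + 9*J)
R(c, Y) = (420 + Y)/(-249 + c)
83040/R(z(-21), -3) - 478725/T(512) = 83040/(((420 - 3)/(-249 + (14 + (-21)² + 9*(-21))))) - 478725/(2*512) = 83040/((417/(-249 + (14 + 441 - 189)))) - 478725/1024 = 83040/((417/(-249 + 266))) - 478725*1/1024 = 83040/((417/17)) - 478725/1024 = 83040/(((1/17)*417)) - 478725/1024 = 83040/(417/17) - 478725/1024 = 83040*(17/417) - 478725/1024 = 470560/139 - 478725/1024 = 415310665/142336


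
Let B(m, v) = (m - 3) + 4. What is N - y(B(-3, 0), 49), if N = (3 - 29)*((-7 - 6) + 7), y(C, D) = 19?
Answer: 137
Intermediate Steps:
B(m, v) = 1 + m (B(m, v) = (-3 + m) + 4 = 1 + m)
N = 156 (N = -26*(-13 + 7) = -26*(-6) = 156)
N - y(B(-3, 0), 49) = 156 - 1*19 = 156 - 19 = 137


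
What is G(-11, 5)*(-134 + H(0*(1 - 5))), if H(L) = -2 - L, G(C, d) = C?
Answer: 1496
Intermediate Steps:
G(-11, 5)*(-134 + H(0*(1 - 5))) = -11*(-134 + (-2 - 0*(1 - 5))) = -11*(-134 + (-2 - 0*(-4))) = -11*(-134 + (-2 - 1*0)) = -11*(-134 + (-2 + 0)) = -11*(-134 - 2) = -11*(-136) = 1496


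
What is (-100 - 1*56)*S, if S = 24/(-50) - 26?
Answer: 103272/25 ≈ 4130.9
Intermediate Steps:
S = -662/25 (S = 24*(-1/50) - 26 = -12/25 - 26 = -662/25 ≈ -26.480)
(-100 - 1*56)*S = (-100 - 1*56)*(-662/25) = (-100 - 56)*(-662/25) = -156*(-662/25) = 103272/25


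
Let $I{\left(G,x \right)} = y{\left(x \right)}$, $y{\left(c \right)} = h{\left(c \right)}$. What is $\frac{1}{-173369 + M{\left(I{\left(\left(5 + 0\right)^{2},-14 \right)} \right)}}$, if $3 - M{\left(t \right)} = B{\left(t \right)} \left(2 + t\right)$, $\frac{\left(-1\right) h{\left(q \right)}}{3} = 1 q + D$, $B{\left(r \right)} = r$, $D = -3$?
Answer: $- \frac{1}{176069} \approx -5.6796 \cdot 10^{-6}$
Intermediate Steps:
$h{\left(q \right)} = 9 - 3 q$ ($h{\left(q \right)} = - 3 \left(1 q - 3\right) = - 3 \left(q - 3\right) = - 3 \left(-3 + q\right) = 9 - 3 q$)
$y{\left(c \right)} = 9 - 3 c$
$I{\left(G,x \right)} = 9 - 3 x$
$M{\left(t \right)} = 3 - t \left(2 + t\right)$
$\frac{1}{-173369 + M{\left(I{\left(\left(5 + 0\right)^{2},-14 \right)} \right)}} = \frac{1}{-173369 - \left(-3 + \left(9 - -42\right)^{2} + 2 \left(9 - -42\right)\right)} = \frac{1}{-173369 - \left(-3 + \left(9 + 42\right)^{2} + 2 \left(9 + 42\right)\right)} = \frac{1}{-173369 - 2700} = \frac{1}{-176069} = - \frac{1}{176069}$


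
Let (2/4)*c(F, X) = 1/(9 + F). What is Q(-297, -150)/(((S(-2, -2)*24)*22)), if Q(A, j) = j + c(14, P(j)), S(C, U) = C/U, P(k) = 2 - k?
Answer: -431/1518 ≈ -0.28393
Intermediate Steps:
c(F, X) = 2/(9 + F)
Q(A, j) = 2/23 + j (Q(A, j) = j + 2/(9 + 14) = j + 2/23 = 2/23 + j)
Q(-297, -150)/(((S(-2, -2)*24)*22)) = (2/23 - 150)/(((-2/(-2)*24)*22)) = -3448/(23*((-2*(-½)*24)*22)) = -3448/(23*((1*24)*22)) = -3448/(23*(24*22)) = -3448/23/528 = -3448/23*1/528 = -431/1518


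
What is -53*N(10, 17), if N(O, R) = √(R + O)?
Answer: -159*√3 ≈ -275.40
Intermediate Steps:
N(O, R) = √(O + R)
-53*N(10, 17) = -53*√(10 + 17) = -159*√3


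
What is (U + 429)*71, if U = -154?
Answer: 19525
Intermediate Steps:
(U + 429)*71 = (-154 + 429)*71 = 275*71 = 19525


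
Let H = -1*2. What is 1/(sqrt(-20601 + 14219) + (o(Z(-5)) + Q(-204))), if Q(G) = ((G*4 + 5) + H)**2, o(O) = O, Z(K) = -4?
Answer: 660965/436874737607 - I*sqrt(6382)/436874737607 ≈ 1.5129e-6 - 1.8286e-10*I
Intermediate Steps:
H = -2
Q(G) = (3 + 4*G)**2 (Q(G) = ((G*4 + 5) - 2)**2 = ((4*G + 5) - 2)**2 = ((5 + 4*G) - 2)**2 = (3 + 4*G)**2)
1/(sqrt(-20601 + 14219) + (o(Z(-5)) + Q(-204))) = 1/(sqrt(-20601 + 14219) + (-4 + (3 + 4*(-204))**2)) = 1/(sqrt(-6382) + (-4 + (3 - 816)**2)) = 1/(I*sqrt(6382) + (-4 + (-813)**2)) = 1/(I*sqrt(6382) + (-4 + 660969)) = 1/(I*sqrt(6382) + 660965) = 1/(660965 + I*sqrt(6382))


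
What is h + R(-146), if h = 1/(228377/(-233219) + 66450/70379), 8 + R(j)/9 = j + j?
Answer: -1570378019101/575542333 ≈ -2728.5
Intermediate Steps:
R(j) = -72 + 18*j (R(j) = -72 + 9*(j + j) = -72 + 9*(2*j) = -72 + 18*j)
h = -16413720001/575542333 (h = 1/(228377*(-1/233219) + 66450*(1/70379)) = 1/(-228377/233219 + 66450/70379) = 1/(-575542333/16413720001) = -16413720001/575542333 ≈ -28.519)
h + R(-146) = -16413720001/575542333 + (-72 + 18*(-146)) = -16413720001/575542333 + (-72 - 2628) = -16413720001/575542333 - 2700 = -1570378019101/575542333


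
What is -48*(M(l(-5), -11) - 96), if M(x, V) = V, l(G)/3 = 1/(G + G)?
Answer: 5136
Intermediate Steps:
l(G) = 3/(2*G) (l(G) = 3/(G + G) = 3/((2*G)) = 3*(1/(2*G)) = 3/(2*G))
-48*(M(l(-5), -11) - 96) = -48*(-11 - 96) = -48*(-107) = 5136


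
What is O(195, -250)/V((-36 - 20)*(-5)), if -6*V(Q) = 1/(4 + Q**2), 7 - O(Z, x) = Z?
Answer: 88439712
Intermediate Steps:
O(Z, x) = 7 - Z
V(Q) = -1/(6*(4 + Q**2))
O(195, -250)/V((-36 - 20)*(-5)) = (7 - 1*195)/((-1/(24 + 6*((-36 - 20)*(-5))**2))) = (7 - 195)/((-1/(24 + 6*(-56*(-5))**2))) = -188/((-1/(24 + 6*280**2))) = -188/((-1/(24 + 6*78400))) = -188/((-1/(24 + 470400))) = -188/((-1/470424)) = -188/((-1*1/470424)) = -188/(-1/470424) = -188*(-470424) = 88439712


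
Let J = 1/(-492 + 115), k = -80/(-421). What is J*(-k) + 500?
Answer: 79358580/158717 ≈ 500.00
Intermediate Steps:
k = 80/421 (k = -80*(-1/421) = 80/421 ≈ 0.19002)
J = -1/377 (J = 1/(-377) = -1/377 ≈ -0.0026525)
J*(-k) + 500 = -(-1)*80/(377*421) + 500 = -1/377*(-80/421) + 500 = 80/158717 + 500 = 79358580/158717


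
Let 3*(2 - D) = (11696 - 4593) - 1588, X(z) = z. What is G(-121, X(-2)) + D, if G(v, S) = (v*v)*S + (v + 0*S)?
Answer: -93718/3 ≈ -31239.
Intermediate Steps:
G(v, S) = v + S*v² (G(v, S) = v²*S + (v + 0) = S*v² + v = v + S*v²)
D = -5509/3 (D = 2 - ((11696 - 4593) - 1588)/3 = 2 - (7103 - 1588)/3 = 2 - ⅓*5515 = 2 - 5515/3 = -5509/3 ≈ -1836.3)
G(-121, X(-2)) + D = -121*(1 - 2*(-121)) - 5509/3 = -121*(1 + 242) - 5509/3 = -121*243 - 5509/3 = -29403 - 5509/3 = -93718/3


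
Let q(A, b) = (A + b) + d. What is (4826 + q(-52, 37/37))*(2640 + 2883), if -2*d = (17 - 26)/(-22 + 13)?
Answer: 52739127/2 ≈ 2.6370e+7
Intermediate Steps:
d = -1/2 (d = -(17 - 26)/(2*(-22 + 13)) = -(-9)/(2*(-9)) = -(-9)*(-1)/(2*9) = -1/2*1 = -1/2 ≈ -0.50000)
q(A, b) = -1/2 + A + b (q(A, b) = (A + b) - 1/2 = -1/2 + A + b)
(4826 + q(-52, 37/37))*(2640 + 2883) = (4826 + (-1/2 - 52 + 37/37))*(2640 + 2883) = (4826 + (-1/2 - 52 + 37*(1/37)))*5523 = (4826 + (-1/2 - 52 + 1))*5523 = (4826 - 103/2)*5523 = (9549/2)*5523 = 52739127/2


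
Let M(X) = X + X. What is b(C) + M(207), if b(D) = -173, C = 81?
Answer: 241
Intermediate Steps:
M(X) = 2*X
b(C) + M(207) = -173 + 2*207 = -173 + 414 = 241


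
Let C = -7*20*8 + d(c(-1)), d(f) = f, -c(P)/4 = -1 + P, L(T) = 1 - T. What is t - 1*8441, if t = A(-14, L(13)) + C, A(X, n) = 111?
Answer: -9442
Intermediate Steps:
c(P) = 4 - 4*P (c(P) = -4*(-1 + P) = 4 - 4*P)
C = -1112 (C = -7*20*8 + (4 - 4*(-1)) = -140*8 + (4 + 4) = -1120 + 8 = -1112)
t = -1001 (t = 111 - 1112 = -1001)
t - 1*8441 = -1001 - 1*8441 = -1001 - 8441 = -9442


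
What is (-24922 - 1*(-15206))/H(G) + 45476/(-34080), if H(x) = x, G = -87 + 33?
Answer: 13694399/76680 ≈ 178.59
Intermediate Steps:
G = -54
(-24922 - 1*(-15206))/H(G) + 45476/(-34080) = (-24922 - 1*(-15206))/(-54) + 45476/(-34080) = (-24922 + 15206)*(-1/54) + 45476*(-1/34080) = -9716*(-1/54) - 11369/8520 = 4858/27 - 11369/8520 = 13694399/76680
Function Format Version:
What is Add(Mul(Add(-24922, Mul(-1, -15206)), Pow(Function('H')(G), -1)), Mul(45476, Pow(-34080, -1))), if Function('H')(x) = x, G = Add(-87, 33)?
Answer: Rational(13694399, 76680) ≈ 178.59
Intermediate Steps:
G = -54
Add(Mul(Add(-24922, Mul(-1, -15206)), Pow(Function('H')(G), -1)), Mul(45476, Pow(-34080, -1))) = Add(Mul(Add(-24922, Mul(-1, -15206)), Pow(-54, -1)), Mul(45476, Pow(-34080, -1))) = Add(Mul(Add(-24922, 15206), Rational(-1, 54)), Mul(45476, Rational(-1, 34080))) = Add(Mul(-9716, Rational(-1, 54)), Rational(-11369, 8520)) = Add(Rational(4858, 27), Rational(-11369, 8520)) = Rational(13694399, 76680)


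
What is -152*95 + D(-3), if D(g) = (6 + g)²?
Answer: -14431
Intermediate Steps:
-152*95 + D(-3) = -152*95 + (6 - 3)² = -14440 + 3² = -14440 + 9 = -14431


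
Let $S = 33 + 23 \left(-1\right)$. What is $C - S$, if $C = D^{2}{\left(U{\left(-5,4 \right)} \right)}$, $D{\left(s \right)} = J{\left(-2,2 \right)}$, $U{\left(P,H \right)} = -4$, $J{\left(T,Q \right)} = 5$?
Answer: $15$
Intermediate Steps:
$D{\left(s \right)} = 5$
$C = 25$ ($C = 5^{2} = 25$)
$S = 10$ ($S = 33 - 23 = 10$)
$C - S = 25 - 10 = 15$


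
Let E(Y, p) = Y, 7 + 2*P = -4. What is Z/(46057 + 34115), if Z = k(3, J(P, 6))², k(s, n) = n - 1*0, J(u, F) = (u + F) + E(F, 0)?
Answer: 169/320688 ≈ 0.00052699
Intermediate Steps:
P = -11/2 (P = -7/2 + (½)*(-4) = -7/2 - 2 = -11/2 ≈ -5.5000)
J(u, F) = u + 2*F (J(u, F) = (u + F) + F = (F + u) + F = u + 2*F)
k(s, n) = n (k(s, n) = n + 0 = n)
Z = 169/4 (Z = (-11/2 + 2*6)² = (-11/2 + 12)² = (13/2)² = 169/4 ≈ 42.250)
Z/(46057 + 34115) = 169/(4*(46057 + 34115)) = (169/4)/80172 = (169/4)*(1/80172) = 169/320688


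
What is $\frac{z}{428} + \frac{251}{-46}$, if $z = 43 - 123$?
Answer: $- \frac{27777}{4922} \approx -5.6434$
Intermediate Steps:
$z = -80$ ($z = 43 - 123 = -80$)
$\frac{z}{428} + \frac{251}{-46} = - \frac{80}{428} + \frac{251}{-46} = \left(-80\right) \frac{1}{428} + 251 \left(- \frac{1}{46}\right) = - \frac{20}{107} - \frac{251}{46} = - \frac{27777}{4922}$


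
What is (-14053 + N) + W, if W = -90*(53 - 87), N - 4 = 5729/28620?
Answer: -314499451/28620 ≈ -10989.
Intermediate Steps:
N = 120209/28620 (N = 4 + 5729/28620 = 120209/28620 ≈ 4.2002)
W = 3060 (W = -90*(-34) = 3060)
(-14053 + N) + W = (-14053 + 120209/28620) + 3060 = -402076651/28620 + 3060 = -314499451/28620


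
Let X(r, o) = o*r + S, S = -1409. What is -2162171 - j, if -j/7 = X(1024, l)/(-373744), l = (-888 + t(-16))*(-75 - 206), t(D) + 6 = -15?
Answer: -115704191919/53392 ≈ -2.1671e+6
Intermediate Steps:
t(D) = -21 (t(D) = -6 - 15 = -21)
l = 255429 (l = (-888 - 21)*(-75 - 206) = -909*(-281) = 255429)
X(r, o) = -1409 + o*r (X(r, o) = o*r - 1409 = -1409 + o*r)
j = 261557887/53392 (j = -7*(-1409 + 255429*1024)/(-373744) = -7*(-1409 + 261559296)*(-1)/373744 = -1830905209*(-1)/373744 = -7*(-261557887/373744) = 261557887/53392 ≈ 4898.8)
-2162171 - j = -2162171 - 1*261557887/53392 = -2162171 - 261557887/53392 = -115704191919/53392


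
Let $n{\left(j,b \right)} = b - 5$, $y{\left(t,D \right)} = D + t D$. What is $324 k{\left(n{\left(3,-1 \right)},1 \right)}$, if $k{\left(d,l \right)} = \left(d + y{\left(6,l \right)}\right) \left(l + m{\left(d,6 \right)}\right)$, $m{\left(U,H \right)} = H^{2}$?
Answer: $11988$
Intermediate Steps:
$y{\left(t,D \right)} = D + D t$
$n{\left(j,b \right)} = -5 + b$ ($n{\left(j,b \right)} = b - 5 = -5 + b$)
$k{\left(d,l \right)} = \left(36 + l\right) \left(d + 7 l\right)$ ($k{\left(d,l \right)} = \left(d + l \left(1 + 6\right)\right) \left(l + 6^{2}\right) = \left(d + l 7\right) \left(l + 36\right) = \left(d + 7 l\right) \left(36 + l\right) = \left(36 + l\right) \left(d + 7 l\right)$)
$324 k{\left(n{\left(3,-1 \right)},1 \right)} = 324 \left(7 \cdot 1^{2} + 36 \left(-5 - 1\right) + 252 \cdot 1 + \left(-5 - 1\right) 1\right) = 324 \left(7 \cdot 1 + 36 \left(-6\right) + 252 - 6\right) = 324 \left(7 - 216 + 252 - 6\right) = 324 \cdot 37 = 11988$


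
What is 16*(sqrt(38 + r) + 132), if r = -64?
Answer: 2112 + 16*I*sqrt(26) ≈ 2112.0 + 81.584*I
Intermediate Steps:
16*(sqrt(38 + r) + 132) = 16*(sqrt(38 - 64) + 132) = 16*(sqrt(-26) + 132) = 16*(I*sqrt(26) + 132) = 16*(132 + I*sqrt(26)) = 2112 + 16*I*sqrt(26)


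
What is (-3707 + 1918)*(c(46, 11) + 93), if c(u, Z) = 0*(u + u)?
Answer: -166377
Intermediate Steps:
c(u, Z) = 0 (c(u, Z) = 0*(2*u) = 0)
(-3707 + 1918)*(c(46, 11) + 93) = (-3707 + 1918)*(0 + 93) = -1789*93 = -166377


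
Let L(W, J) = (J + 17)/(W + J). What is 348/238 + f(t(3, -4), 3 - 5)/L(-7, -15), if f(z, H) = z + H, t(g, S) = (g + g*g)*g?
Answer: -44332/119 ≈ -372.54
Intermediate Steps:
L(W, J) = (17 + J)/(J + W)
t(g, S) = g*(g + g²) (t(g, S) = (g + g²)*g = g*(g + g²))
f(z, H) = H + z
348/238 + f(t(3, -4), 3 - 5)/L(-7, -15) = 348/238 + ((3 - 5) + 3²*(1 + 3))/(((17 - 15)/(-15 - 7))) = 348*(1/238) + (-2 + 9*4)/((2/(-22))) = 174/119 + (-2 + 36)/((-1/22*2)) = 174/119 + 34/(-1/11) = 174/119 + 34*(-11) = 174/119 - 374 = -44332/119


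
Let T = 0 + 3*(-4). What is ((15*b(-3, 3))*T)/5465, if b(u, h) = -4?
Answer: 144/1093 ≈ 0.13175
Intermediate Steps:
T = -12 (T = 0 - 12 = -12)
((15*b(-3, 3))*T)/5465 = ((15*(-4))*(-12))/5465 = -60*(-12)*(1/5465) = 720*(1/5465) = 144/1093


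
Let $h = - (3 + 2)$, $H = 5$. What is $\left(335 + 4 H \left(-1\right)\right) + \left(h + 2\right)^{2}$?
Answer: $324$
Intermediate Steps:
$h = -5$ ($h = \left(-1\right) 5 = -5$)
$\left(335 + 4 H \left(-1\right)\right) + \left(h + 2\right)^{2} = \left(335 + 4 \cdot 5 \left(-1\right)\right) + \left(-5 + 2\right)^{2} = \left(335 + 20 \left(-1\right)\right) + \left(-3\right)^{2} = \left(335 - 20\right) + 9 = 315 + 9 = 324$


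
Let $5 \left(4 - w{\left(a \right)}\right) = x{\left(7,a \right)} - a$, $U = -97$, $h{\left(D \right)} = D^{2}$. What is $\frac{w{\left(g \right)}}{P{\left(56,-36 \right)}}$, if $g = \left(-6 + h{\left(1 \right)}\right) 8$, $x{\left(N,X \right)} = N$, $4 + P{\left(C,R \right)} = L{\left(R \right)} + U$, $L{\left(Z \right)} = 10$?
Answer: $\frac{27}{455} \approx 0.059341$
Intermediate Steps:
$P{\left(C,R \right)} = -91$ ($P{\left(C,R \right)} = -4 + \left(10 - 97\right) = -4 - 87 = -91$)
$g = -40$ ($g = \left(-6 + 1^{2}\right) 8 = \left(-6 + 1\right) 8 = \left(-5\right) 8 = -40$)
$w{\left(a \right)} = \frac{13}{5} + \frac{a}{5}$ ($w{\left(a \right)} = 4 - \frac{7 - a}{5} = 4 + \left(- \frac{7}{5} + \frac{a}{5}\right) = \frac{13}{5} + \frac{a}{5}$)
$\frac{w{\left(g \right)}}{P{\left(56,-36 \right)}} = \frac{\frac{13}{5} + \frac{1}{5} \left(-40\right)}{-91} = \left(\frac{13}{5} - 8\right) \left(- \frac{1}{91}\right) = \left(- \frac{27}{5}\right) \left(- \frac{1}{91}\right) = \frac{27}{455}$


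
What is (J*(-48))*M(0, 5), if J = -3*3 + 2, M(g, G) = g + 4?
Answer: 1344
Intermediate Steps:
M(g, G) = 4 + g
J = -7 (J = -9 + 2 = -7)
(J*(-48))*M(0, 5) = (-7*(-48))*(4 + 0) = 336*4 = 1344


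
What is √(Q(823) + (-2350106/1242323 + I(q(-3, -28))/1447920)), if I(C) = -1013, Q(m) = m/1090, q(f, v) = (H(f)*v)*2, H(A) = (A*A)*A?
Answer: I*√303630472067289275194982155/16338957556620 ≈ 1.0665*I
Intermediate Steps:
H(A) = A³ (H(A) = A²*A = A³)
q(f, v) = 2*v*f³ (q(f, v) = (f³*v)*2 = (v*f³)*2 = 2*v*f³)
Q(m) = m/1090 (Q(m) = m*(1/1090) = m/1090)
√(Q(823) + (-2350106/1242323 + I(q(-3, -28))/1447920)) = √((1/1090)*823 + (-2350106/1242323 - 1013/1447920)) = √(823/1090 + (-2350106*1/1242323 - 1013*1/1447920)) = √(823/1090 + (-2350106/1242323 - 1013/1447920)) = √(823/1090 - 3404023952719/1798784318160) = √(-222998661461803/196067490679440) = I*√303630472067289275194982155/16338957556620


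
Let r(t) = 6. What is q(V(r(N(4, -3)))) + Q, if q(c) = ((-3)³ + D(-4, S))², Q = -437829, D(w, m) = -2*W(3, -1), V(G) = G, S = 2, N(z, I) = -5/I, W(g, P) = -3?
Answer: -437388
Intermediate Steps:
D(w, m) = 6 (D(w, m) = -2*(-3) = 6)
q(c) = 441 (q(c) = ((-3)³ + 6)² = (-27 + 6)² = (-21)² = 441)
q(V(r(N(4, -3)))) + Q = 441 - 437829 = -437388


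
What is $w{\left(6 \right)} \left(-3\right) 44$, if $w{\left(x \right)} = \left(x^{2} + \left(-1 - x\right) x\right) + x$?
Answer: $0$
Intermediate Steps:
$w{\left(x \right)} = x + x^{2} + x \left(-1 - x\right)$ ($w{\left(x \right)} = \left(x^{2} + x \left(-1 - x\right)\right) + x = x + x^{2} + x \left(-1 - x\right)$)
$w{\left(6 \right)} \left(-3\right) 44 = 0 \left(-3\right) 44 = 0 \cdot 44 = 0$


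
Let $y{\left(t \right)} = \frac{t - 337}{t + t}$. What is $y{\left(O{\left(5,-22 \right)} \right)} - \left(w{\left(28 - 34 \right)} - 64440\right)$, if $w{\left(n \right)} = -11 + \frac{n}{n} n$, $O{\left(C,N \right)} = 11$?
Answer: $\frac{708864}{11} \approx 64442.0$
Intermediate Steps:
$y{\left(t \right)} = \frac{-337 + t}{2 t}$
$w{\left(n \right)} = -11 + n$ ($w{\left(n \right)} = -11 + 1 n = -11 + n$)
$y{\left(O{\left(5,-22 \right)} \right)} - \left(w{\left(28 - 34 \right)} - 64440\right) = \frac{-337 + 11}{2 \cdot 11} - \left(\left(-11 + \left(28 - 34\right)\right) - 64440\right) = \frac{1}{2} \cdot \frac{1}{11} \left(-326\right) - \left(\left(-11 - 6\right) - 64440\right) = - \frac{163}{11} - \left(-17 - 64440\right) = - \frac{163}{11} - -64457 = - \frac{163}{11} + 64457 = \frac{708864}{11}$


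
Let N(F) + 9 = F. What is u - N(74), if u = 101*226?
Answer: 22761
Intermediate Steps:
N(F) = -9 + F
u = 22826
u - N(74) = 22826 - (-9 + 74) = 22826 - 1*65 = 22826 - 65 = 22761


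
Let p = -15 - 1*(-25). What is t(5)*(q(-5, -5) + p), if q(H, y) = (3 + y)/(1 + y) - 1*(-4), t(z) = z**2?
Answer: 725/2 ≈ 362.50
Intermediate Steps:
q(H, y) = 4 + (3 + y)/(1 + y) (q(H, y) = (3 + y)/(1 + y) + 4 = 4 + (3 + y)/(1 + y))
p = 10 (p = -15 + 25 = 10)
t(5)*(q(-5, -5) + p) = 5**2*((7 + 5*(-5))/(1 - 5) + 10) = 25*((7 - 25)/(-4) + 10) = 25*(-1/4*(-18) + 10) = 25*(9/2 + 10) = 25*(29/2) = 725/2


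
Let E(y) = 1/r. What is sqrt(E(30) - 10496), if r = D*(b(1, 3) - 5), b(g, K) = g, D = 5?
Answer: I*sqrt(1049605)/10 ≈ 102.45*I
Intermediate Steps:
r = -20 (r = 5*(1 - 5) = 5*(-4) = -20)
E(y) = -1/20 (E(y) = 1/(-20) = -1/20)
sqrt(E(30) - 10496) = sqrt(-1/20 - 10496) = sqrt(-209921/20) = I*sqrt(1049605)/10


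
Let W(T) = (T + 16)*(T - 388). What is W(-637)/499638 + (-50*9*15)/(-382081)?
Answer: 82192221675/63634062226 ≈ 1.2916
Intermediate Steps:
W(T) = (-388 + T)*(16 + T) (W(T) = (16 + T)*(-388 + T) = (-388 + T)*(16 + T))
W(-637)/499638 + (-50*9*15)/(-382081) = (-6208 + (-637)² - 372*(-637))/499638 + (-50*9*15)/(-382081) = (-6208 + 405769 + 236964)*(1/499638) - 450*15*(-1/382081) = 636525*(1/499638) - 6750*(-1/382081) = 212175/166546 + 6750/382081 = 82192221675/63634062226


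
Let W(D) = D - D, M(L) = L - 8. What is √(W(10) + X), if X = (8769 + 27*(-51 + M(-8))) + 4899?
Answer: √11859 ≈ 108.90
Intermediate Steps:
M(L) = -8 + L
W(D) = 0
X = 11859 (X = (8769 + 27*(-51 + (-8 - 8))) + 4899 = (8769 + 27*(-51 - 16)) + 4899 = (8769 + 27*(-67)) + 4899 = (8769 - 1809) + 4899 = 6960 + 4899 = 11859)
√(W(10) + X) = √(0 + 11859) = √11859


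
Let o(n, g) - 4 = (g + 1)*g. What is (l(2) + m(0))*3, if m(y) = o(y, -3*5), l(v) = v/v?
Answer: 645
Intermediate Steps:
l(v) = 1
o(n, g) = 4 + g*(1 + g) (o(n, g) = 4 + (g + 1)*g = 4 + (1 + g)*g = 4 + g*(1 + g))
m(y) = 214 (m(y) = 4 - 3*5 + (-3*5)**2 = 4 - 15 + (-15)**2 = 4 - 15 + 225 = 214)
(l(2) + m(0))*3 = (1 + 214)*3 = 215*3 = 645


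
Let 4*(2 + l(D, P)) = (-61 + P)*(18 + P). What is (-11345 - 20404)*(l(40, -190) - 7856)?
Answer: -93183315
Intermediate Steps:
l(D, P) = -2 + (-61 + P)*(18 + P)/4 (l(D, P) = -2 + ((-61 + P)*(18 + P))/4 = -2 + (-61 + P)*(18 + P)/4)
(-11345 - 20404)*(l(40, -190) - 7856) = (-11345 - 20404)*((-553/2 - 43/4*(-190) + (¼)*(-190)²) - 7856) = -31749*((-553/2 + 4085/2 + (¼)*36100) - 7856) = -31749*((-553/2 + 4085/2 + 9025) - 7856) = -31749*(10791 - 7856) = -31749*2935 = -93183315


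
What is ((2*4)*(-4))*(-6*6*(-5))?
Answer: -5760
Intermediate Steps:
((2*4)*(-4))*(-6*6*(-5)) = (8*(-4))*(-36*(-5)) = -32*180 = -5760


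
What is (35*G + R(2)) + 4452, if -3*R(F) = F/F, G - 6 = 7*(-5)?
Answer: 10310/3 ≈ 3436.7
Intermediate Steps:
G = -29 (G = 6 + 7*(-5) = 6 - 35 = -29)
R(F) = -1/3 (R(F) = -F/(3*F) = -1/3*1 = -1/3)
(35*G + R(2)) + 4452 = (35*(-29) - 1/3) + 4452 = (-1015 - 1/3) + 4452 = -3046/3 + 4452 = 10310/3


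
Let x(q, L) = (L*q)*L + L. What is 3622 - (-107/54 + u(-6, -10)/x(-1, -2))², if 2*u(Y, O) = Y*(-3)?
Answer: 2631602/729 ≈ 3609.9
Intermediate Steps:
u(Y, O) = -3*Y/2 (u(Y, O) = (Y*(-3))/2 = (-3*Y)/2 = -3*Y/2)
x(q, L) = L + q*L² (x(q, L) = q*L² + L = L + q*L²)
3622 - (-107/54 + u(-6, -10)/x(-1, -2))² = 3622 - (-107/54 + (-3/2*(-6))/((-2*(1 - 2*(-1)))))² = 3622 - (-107*1/54 + 9/((-2*(1 + 2))))² = 3622 - (-107/54 + 9/((-2*3)))² = 3622 - (-107/54 + 9/(-6))² = 3622 - (-107/54 + 9*(-⅙))² = 3622 - (-107/54 - 3/2)² = 3622 - (-94/27)² = 3622 - 1*8836/729 = 3622 - 8836/729 = 2631602/729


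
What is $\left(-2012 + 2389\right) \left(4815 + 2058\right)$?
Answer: $2591121$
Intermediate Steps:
$\left(-2012 + 2389\right) \left(4815 + 2058\right) = 377 \cdot 6873 = 2591121$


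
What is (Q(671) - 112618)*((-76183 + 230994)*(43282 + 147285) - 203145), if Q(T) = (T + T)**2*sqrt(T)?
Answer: -3322418474283656 + 53131436050363088*sqrt(671) ≈ 1.3730e+18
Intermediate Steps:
Q(T) = 4*T**(5/2) (Q(T) = (2*T)**2*sqrt(T) = (4*T**2)*sqrt(T) = 4*T**(5/2))
(Q(671) - 112618)*((-76183 + 230994)*(43282 + 147285) - 203145) = (4*671**(5/2) - 112618)*((-76183 + 230994)*(43282 + 147285) - 203145) = (4*(450241*sqrt(671)) - 112618)*(154811*190567 - 203145) = (1800964*sqrt(671) - 112618)*(29501867837 - 203145) = (-112618 + 1800964*sqrt(671))*29501664692 = -3322418474283656 + 53131436050363088*sqrt(671)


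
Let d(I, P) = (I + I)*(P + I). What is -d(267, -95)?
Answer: -91848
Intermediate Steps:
d(I, P) = 2*I*(I + P) (d(I, P) = (2*I)*(I + P) = 2*I*(I + P))
-d(267, -95) = -2*267*(267 - 95) = -2*267*172 = -1*91848 = -91848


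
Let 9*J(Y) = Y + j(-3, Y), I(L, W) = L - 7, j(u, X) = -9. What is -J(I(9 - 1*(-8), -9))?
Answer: -⅑ ≈ -0.11111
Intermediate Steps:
I(L, W) = -7 + L
J(Y) = -1 + Y/9 (J(Y) = (Y - 9)/9 = (-9 + Y)/9 = -1 + Y/9)
-J(I(9 - 1*(-8), -9)) = -(-1 + (-7 + (9 - 1*(-8)))/9) = -(-1 + (-7 + (9 + 8))/9) = -(-1 + (-7 + 17)/9) = -(-1 + (⅑)*10) = -(-1 + 10/9) = -1*⅑ = -⅑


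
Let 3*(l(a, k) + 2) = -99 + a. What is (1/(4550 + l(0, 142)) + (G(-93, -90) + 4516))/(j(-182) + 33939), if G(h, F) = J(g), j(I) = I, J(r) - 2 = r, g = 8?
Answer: 20434891/152412855 ≈ 0.13408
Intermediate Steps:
J(r) = 2 + r
l(a, k) = -35 + a/3 (l(a, k) = -2 + (-99 + a)/3 = -2 + (-33 + a/3) = -35 + a/3)
G(h, F) = 10 (G(h, F) = 2 + 8 = 10)
(1/(4550 + l(0, 142)) + (G(-93, -90) + 4516))/(j(-182) + 33939) = (1/(4550 + (-35 + (1/3)*0)) + (10 + 4516))/(-182 + 33939) = (1/(4550 + (-35 + 0)) + 4526)/33757 = (1/(4550 - 35) + 4526)*(1/33757) = (1/4515 + 4526)*(1/33757) = (20434891/4515)*(1/33757) = 20434891/152412855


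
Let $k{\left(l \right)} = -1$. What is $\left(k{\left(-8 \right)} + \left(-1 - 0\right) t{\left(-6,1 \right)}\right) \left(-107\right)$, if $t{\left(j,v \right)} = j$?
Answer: $-535$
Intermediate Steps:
$\left(k{\left(-8 \right)} + \left(-1 - 0\right) t{\left(-6,1 \right)}\right) \left(-107\right) = \left(-1 + \left(-1 - 0\right) \left(-6\right)\right) \left(-107\right) = \left(-1 + \left(-1 + 0\right) \left(-6\right)\right) \left(-107\right) = \left(-1 - -6\right) \left(-107\right) = \left(-1 + 6\right) \left(-107\right) = 5 \left(-107\right) = -535$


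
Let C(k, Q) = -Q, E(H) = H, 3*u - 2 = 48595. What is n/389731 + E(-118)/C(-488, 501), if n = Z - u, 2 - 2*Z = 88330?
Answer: 15746395/195255231 ≈ 0.080645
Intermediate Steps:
u = 16199 (u = ⅔ + (⅓)*48595 = ⅔ + 48595/3 = 16199)
Z = -44164 (Z = 1 - ½*88330 = 1 - 44165 = -44164)
n = -60363 (n = -44164 - 1*16199 = -44164 - 16199 = -60363)
n/389731 + E(-118)/C(-488, 501) = -60363/389731 - 118/((-1*501)) = -60363*1/389731 - 118/(-501) = -60363/389731 - 118*(-1/501) = -60363/389731 + 118/501 = 15746395/195255231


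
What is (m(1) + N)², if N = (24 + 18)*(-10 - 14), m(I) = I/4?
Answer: 16248961/16 ≈ 1.0156e+6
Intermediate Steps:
m(I) = I/4 (m(I) = I*(¼) = I/4)
N = -1008 (N = 42*(-24) = -1008)
(m(1) + N)² = ((¼)*1 - 1008)² = (¼ - 1008)² = (-4031/4)² = 16248961/16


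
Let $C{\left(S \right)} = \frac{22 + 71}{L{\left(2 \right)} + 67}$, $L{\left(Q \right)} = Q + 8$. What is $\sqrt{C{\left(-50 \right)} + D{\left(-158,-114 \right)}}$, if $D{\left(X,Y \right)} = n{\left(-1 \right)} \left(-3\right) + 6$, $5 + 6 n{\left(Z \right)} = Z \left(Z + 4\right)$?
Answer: $\frac{\sqrt{66451}}{77} \approx 3.3478$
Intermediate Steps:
$n{\left(Z \right)} = - \frac{5}{6} + \frac{Z \left(4 + Z\right)}{6}$ ($n{\left(Z \right)} = - \frac{5}{6} + \frac{Z \left(Z + 4\right)}{6} = - \frac{5}{6} + \frac{Z \left(4 + Z\right)}{6}$)
$D{\left(X,Y \right)} = 10$ ($D{\left(X,Y \right)} = \left(- \frac{5}{6} + \frac{\left(-1\right)^{2}}{6} + \frac{2}{3} \left(-1\right)\right) \left(-3\right) + 6 = \left(- \frac{5}{6} + \frac{1}{6} \cdot 1 - \frac{2}{3}\right) \left(-3\right) + 6 = \left(- \frac{5}{6} + \frac{1}{6} - \frac{2}{3}\right) \left(-3\right) + 6 = \left(- \frac{4}{3}\right) \left(-3\right) + 6 = 4 + 6 = 10$)
$L{\left(Q \right)} = 8 + Q$
$C{\left(S \right)} = \frac{93}{77}$ ($C{\left(S \right)} = \frac{22 + 71}{\left(8 + 2\right) + 67} = \frac{93}{10 + 67} = \frac{93}{77}$)
$\sqrt{C{\left(-50 \right)} + D{\left(-158,-114 \right)}} = \sqrt{\frac{93}{77} + 10} = \sqrt{\frac{863}{77}} = \frac{\sqrt{66451}}{77}$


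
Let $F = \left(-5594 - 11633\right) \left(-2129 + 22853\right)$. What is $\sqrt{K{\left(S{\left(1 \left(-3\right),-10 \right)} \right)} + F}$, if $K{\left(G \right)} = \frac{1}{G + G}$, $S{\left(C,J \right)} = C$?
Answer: $\frac{i \sqrt{12852444534}}{6} \approx 18895.0 i$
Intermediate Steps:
$F = -357012348$ ($F = \left(-17227\right) 20724 = -357012348$)
$K{\left(G \right)} = \frac{1}{2 G}$
$\sqrt{K{\left(S{\left(1 \left(-3\right),-10 \right)} \right)} + F} = \sqrt{\frac{1}{2 \cdot 1 \left(-3\right)} - 357012348} = \sqrt{\frac{1}{2 \left(-3\right)} - 357012348} = \sqrt{\frac{1}{2} \left(- \frac{1}{3}\right) - 357012348} = \sqrt{- \frac{1}{6} - 357012348} = \sqrt{- \frac{2142074089}{6}} = \frac{i \sqrt{12852444534}}{6}$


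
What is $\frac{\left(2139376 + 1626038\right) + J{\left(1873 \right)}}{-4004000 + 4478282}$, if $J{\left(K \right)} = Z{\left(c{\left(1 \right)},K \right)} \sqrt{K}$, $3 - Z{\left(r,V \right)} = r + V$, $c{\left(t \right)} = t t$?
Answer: $\frac{627569}{79047} - \frac{1871 \sqrt{1873}}{474282} \approx 7.7685$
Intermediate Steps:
$c{\left(t \right)} = t^{2}$
$Z{\left(r,V \right)} = 3 - V - r$ ($Z{\left(r,V \right)} = 3 - \left(r + V\right) = 3 - \left(V + r\right) = 3 - V - r$)
$J{\left(K \right)} = \sqrt{K} \left(2 - K\right)$ ($J{\left(K \right)} = \left(3 - K - 1^{2}\right) \sqrt{K} = \left(3 - K - 1\right) \sqrt{K} = \left(2 - K\right) \sqrt{K} = \sqrt{K} \left(2 - K\right)$)
$\frac{\left(2139376 + 1626038\right) + J{\left(1873 \right)}}{-4004000 + 4478282} = \frac{\left(2139376 + 1626038\right) + \sqrt{1873} \left(2 - 1873\right)}{-4004000 + 4478282} = \frac{3765414 + \sqrt{1873} \left(2 - 1873\right)}{474282} = \left(3765414 + \sqrt{1873} \left(-1871\right)\right) \frac{1}{474282} = \left(3765414 - 1871 \sqrt{1873}\right) \frac{1}{474282} = \frac{627569}{79047} - \frac{1871 \sqrt{1873}}{474282}$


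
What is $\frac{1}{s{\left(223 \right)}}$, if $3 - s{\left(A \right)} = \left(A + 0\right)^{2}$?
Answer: $- \frac{1}{49726} \approx -2.011 \cdot 10^{-5}$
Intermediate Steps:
$s{\left(A \right)} = 3 - A^{2}$ ($s{\left(A \right)} = 3 - \left(A + 0\right)^{2} = 3 - A^{2}$)
$\frac{1}{s{\left(223 \right)}} = \frac{1}{3 - 223^{2}} = \frac{1}{3 - 49729} = \frac{1}{-49726} = - \frac{1}{49726}$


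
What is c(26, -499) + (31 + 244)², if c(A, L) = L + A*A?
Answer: 75802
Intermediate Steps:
c(A, L) = L + A²
c(26, -499) + (31 + 244)² = (-499 + 26²) + (31 + 244)² = (-499 + 676) + 275² = 177 + 75625 = 75802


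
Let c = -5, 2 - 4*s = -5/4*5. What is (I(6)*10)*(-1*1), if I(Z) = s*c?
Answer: 825/8 ≈ 103.13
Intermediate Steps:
s = 33/16 (s = ½ - (-5/4)*5/4 = ½ - (-5*¼)*5/4 = ½ - (-5)*5/16 = ½ - ¼*(-25/4) = ½ + 25/16 = 33/16 ≈ 2.0625)
I(Z) = -165/16 (I(Z) = (33/16)*(-5) = -165/16)
(I(6)*10)*(-1*1) = (-165/16*10)*(-1*1) = -825/8*(-1) = 825/8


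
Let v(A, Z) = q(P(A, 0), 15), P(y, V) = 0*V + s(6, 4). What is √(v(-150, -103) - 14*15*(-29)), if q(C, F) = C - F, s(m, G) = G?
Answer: √6079 ≈ 77.968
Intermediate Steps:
P(y, V) = 4 (P(y, V) = 0*V + 4 = 0 + 4 = 4)
v(A, Z) = -11 (v(A, Z) = 4 - 1*15 = 4 - 15 = -11)
√(v(-150, -103) - 14*15*(-29)) = √(-11 - 14*15*(-29)) = √(-11 - 210*(-29)) = √(-11 + 6090) = √6079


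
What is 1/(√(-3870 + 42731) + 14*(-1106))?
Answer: -15484/239715395 - √38861/239715395 ≈ -6.5416e-5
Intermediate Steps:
1/(√(-3870 + 42731) + 14*(-1106)) = 1/(√38861 - 15484) = 1/(-15484 + √38861)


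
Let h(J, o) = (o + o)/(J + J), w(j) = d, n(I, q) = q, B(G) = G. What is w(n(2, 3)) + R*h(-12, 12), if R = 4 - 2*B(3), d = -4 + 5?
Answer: 3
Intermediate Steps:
d = 1
w(j) = 1
h(J, o) = o/J (h(J, o) = (2*o)/((2*J)) = (2*o)*(1/(2*J)) = o/J)
R = -2 (R = 4 - 2*3 = 4 - 6 = -2)
w(n(2, 3)) + R*h(-12, 12) = 1 - 24/(-12) = 1 - 24*(-1)/12 = 1 - 2*(-1) = 1 + 2 = 3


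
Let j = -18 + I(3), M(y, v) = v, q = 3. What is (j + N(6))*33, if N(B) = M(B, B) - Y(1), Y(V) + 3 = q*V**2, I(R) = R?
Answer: -297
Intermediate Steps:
Y(V) = -3 + 3*V**2
N(B) = B (N(B) = B - (-3 + 3*1**2) = B - (-3 + 3*1) = B - (-3 + 3) = B - 1*0 = B + 0 = B)
j = -15 (j = -18 + 3 = -15)
(j + N(6))*33 = (-15 + 6)*33 = -9*33 = -297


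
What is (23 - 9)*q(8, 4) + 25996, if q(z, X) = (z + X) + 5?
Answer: 26234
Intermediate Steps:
q(z, X) = 5 + X + z (q(z, X) = (X + z) + 5 = 5 + X + z)
(23 - 9)*q(8, 4) + 25996 = (23 - 9)*(5 + 4 + 8) + 25996 = 14*17 + 25996 = 238 + 25996 = 26234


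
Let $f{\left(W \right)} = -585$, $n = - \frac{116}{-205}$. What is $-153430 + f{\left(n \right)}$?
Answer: $-154015$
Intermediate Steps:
$n = \frac{116}{205}$ ($n = \left(-116\right) \left(- \frac{1}{205}\right) = \frac{116}{205} \approx 0.56585$)
$-153430 + f{\left(n \right)} = -153430 - 585 = -154015$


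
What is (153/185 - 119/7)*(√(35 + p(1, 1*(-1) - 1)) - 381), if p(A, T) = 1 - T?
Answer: 1139952/185 - 2992*√38/185 ≈ 6062.2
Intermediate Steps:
(153/185 - 119/7)*(√(35 + p(1, 1*(-1) - 1)) - 381) = (153/185 - 119/7)*(√(35 + (1 - (1*(-1) - 1))) - 381) = (153*(1/185) - 119*⅐)*(√(35 + (1 - (-1 - 1))) - 381) = (153/185 - 17)*(√(35 + (1 - 1*(-2))) - 381) = -2992*(√(35 + (1 + 2)) - 381)/185 = -2992*(√(35 + 3) - 381)/185 = -2992*(√38 - 381)/185 = -2992*(-381 + √38)/185 = 1139952/185 - 2992*√38/185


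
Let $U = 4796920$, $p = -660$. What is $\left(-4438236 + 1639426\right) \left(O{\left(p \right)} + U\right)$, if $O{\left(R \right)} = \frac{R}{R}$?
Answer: $-13425670464010$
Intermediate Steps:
$O{\left(R \right)} = 1$
$\left(-4438236 + 1639426\right) \left(O{\left(p \right)} + U\right) = \left(-4438236 + 1639426\right) \left(1 + 4796920\right) = \left(-2798810\right) 4796921 = -13425670464010$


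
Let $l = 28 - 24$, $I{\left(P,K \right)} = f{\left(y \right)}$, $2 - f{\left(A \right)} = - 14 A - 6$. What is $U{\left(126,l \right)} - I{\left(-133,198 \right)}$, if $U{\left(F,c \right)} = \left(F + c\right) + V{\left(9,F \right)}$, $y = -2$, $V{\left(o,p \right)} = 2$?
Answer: $152$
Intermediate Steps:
$f{\left(A \right)} = 8 + 14 A$ ($f{\left(A \right)} = 2 - \left(- 14 A - 6\right) = 2 - \left(-6 - 14 A\right) = 2 + \left(6 + 14 A\right) = 8 + 14 A$)
$I{\left(P,K \right)} = -20$ ($I{\left(P,K \right)} = 8 + 14 \left(-2\right) = 8 - 28 = -20$)
$l = 4$
$U{\left(F,c \right)} = 2 + F + c$ ($U{\left(F,c \right)} = \left(F + c\right) + 2 = 2 + F + c$)
$U{\left(126,l \right)} - I{\left(-133,198 \right)} = \left(2 + 126 + 4\right) - -20 = 132 + 20 = 152$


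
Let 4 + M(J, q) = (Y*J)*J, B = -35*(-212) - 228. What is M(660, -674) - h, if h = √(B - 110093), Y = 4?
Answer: 1742396 - I*√102901 ≈ 1.7424e+6 - 320.78*I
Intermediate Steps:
B = 7192 (B = 7420 - 228 = 7192)
M(J, q) = -4 + 4*J² (M(J, q) = -4 + (4*J)*J = -4 + 4*J²)
h = I*√102901 (h = √(7192 - 110093) = √(-102901) = I*√102901 ≈ 320.78*I)
M(660, -674) - h = (-4 + 4*660²) - I*√102901 = (-4 + 4*435600) - I*√102901 = (-4 + 1742400) - I*√102901 = 1742396 - I*√102901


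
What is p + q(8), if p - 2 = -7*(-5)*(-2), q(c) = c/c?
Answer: -67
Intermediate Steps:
q(c) = 1
p = -68 (p = 2 - 7*(-5)*(-2) = 2 + 35*(-2) = 2 - 70 = -68)
p + q(8) = -68 + 1 = -67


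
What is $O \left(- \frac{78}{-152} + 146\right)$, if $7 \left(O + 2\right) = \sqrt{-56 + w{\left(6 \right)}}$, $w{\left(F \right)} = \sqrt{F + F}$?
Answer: $- \frac{11135}{38} + \frac{11135 i \sqrt{56 - 2 \sqrt{3}}}{532} \approx -293.03 + 151.71 i$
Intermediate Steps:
$w{\left(F \right)} = \sqrt{2} \sqrt{F}$ ($w{\left(F \right)} = \sqrt{2 F} = \sqrt{2} \sqrt{F}$)
$O = -2 + \frac{\sqrt{-56 + 2 \sqrt{3}}}{7}$ ($O = -2 + \frac{\sqrt{-56 + \sqrt{2} \sqrt{6}}}{7} = -2 + \frac{\sqrt{-56 + 2 \sqrt{3}}}{7} \approx -2.0 + 1.0355 i$)
$O \left(- \frac{78}{-152} + 146\right) = \left(-2 + \frac{i \sqrt{56 - 2 \sqrt{3}}}{7}\right) \left(- \frac{78}{-152} + 146\right) = \left(-2 + \frac{i \sqrt{56 - 2 \sqrt{3}}}{7}\right) \left(\left(-78\right) \left(- \frac{1}{152}\right) + 146\right) = \left(-2 + \frac{i \sqrt{56 - 2 \sqrt{3}}}{7}\right) \left(\frac{39}{76} + 146\right) = \left(-2 + \frac{i \sqrt{56 - 2 \sqrt{3}}}{7}\right) \frac{11135}{76} = - \frac{11135}{38} + \frac{11135 i \sqrt{56 - 2 \sqrt{3}}}{532}$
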